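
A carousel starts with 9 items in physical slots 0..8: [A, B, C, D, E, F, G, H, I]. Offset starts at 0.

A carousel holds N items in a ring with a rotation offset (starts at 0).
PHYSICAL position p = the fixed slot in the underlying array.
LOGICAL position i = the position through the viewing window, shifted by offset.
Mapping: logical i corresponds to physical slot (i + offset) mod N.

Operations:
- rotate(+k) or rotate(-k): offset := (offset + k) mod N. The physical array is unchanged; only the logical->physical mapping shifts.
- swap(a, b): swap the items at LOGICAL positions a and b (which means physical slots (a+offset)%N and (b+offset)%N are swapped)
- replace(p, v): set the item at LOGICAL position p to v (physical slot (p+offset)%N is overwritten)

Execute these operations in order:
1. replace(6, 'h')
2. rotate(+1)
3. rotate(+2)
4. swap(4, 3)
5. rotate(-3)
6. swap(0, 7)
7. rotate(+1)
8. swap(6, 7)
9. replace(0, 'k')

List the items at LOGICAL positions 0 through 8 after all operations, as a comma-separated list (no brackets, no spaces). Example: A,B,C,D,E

Answer: k,C,D,E,F,H,I,A,h

Derivation:
After op 1 (replace(6, 'h')): offset=0, physical=[A,B,C,D,E,F,h,H,I], logical=[A,B,C,D,E,F,h,H,I]
After op 2 (rotate(+1)): offset=1, physical=[A,B,C,D,E,F,h,H,I], logical=[B,C,D,E,F,h,H,I,A]
After op 3 (rotate(+2)): offset=3, physical=[A,B,C,D,E,F,h,H,I], logical=[D,E,F,h,H,I,A,B,C]
After op 4 (swap(4, 3)): offset=3, physical=[A,B,C,D,E,F,H,h,I], logical=[D,E,F,H,h,I,A,B,C]
After op 5 (rotate(-3)): offset=0, physical=[A,B,C,D,E,F,H,h,I], logical=[A,B,C,D,E,F,H,h,I]
After op 6 (swap(0, 7)): offset=0, physical=[h,B,C,D,E,F,H,A,I], logical=[h,B,C,D,E,F,H,A,I]
After op 7 (rotate(+1)): offset=1, physical=[h,B,C,D,E,F,H,A,I], logical=[B,C,D,E,F,H,A,I,h]
After op 8 (swap(6, 7)): offset=1, physical=[h,B,C,D,E,F,H,I,A], logical=[B,C,D,E,F,H,I,A,h]
After op 9 (replace(0, 'k')): offset=1, physical=[h,k,C,D,E,F,H,I,A], logical=[k,C,D,E,F,H,I,A,h]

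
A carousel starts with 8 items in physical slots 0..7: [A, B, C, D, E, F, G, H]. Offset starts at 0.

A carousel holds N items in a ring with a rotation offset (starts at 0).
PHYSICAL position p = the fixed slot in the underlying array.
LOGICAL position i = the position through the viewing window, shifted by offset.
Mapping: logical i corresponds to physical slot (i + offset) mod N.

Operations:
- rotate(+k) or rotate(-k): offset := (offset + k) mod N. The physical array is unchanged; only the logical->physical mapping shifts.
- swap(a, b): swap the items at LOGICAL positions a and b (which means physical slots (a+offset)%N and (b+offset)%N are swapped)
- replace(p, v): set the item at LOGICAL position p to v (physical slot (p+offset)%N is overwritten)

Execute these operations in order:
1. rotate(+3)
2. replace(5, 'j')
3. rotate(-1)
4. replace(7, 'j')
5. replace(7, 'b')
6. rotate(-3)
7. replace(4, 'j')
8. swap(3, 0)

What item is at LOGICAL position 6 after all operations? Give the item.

Answer: F

Derivation:
After op 1 (rotate(+3)): offset=3, physical=[A,B,C,D,E,F,G,H], logical=[D,E,F,G,H,A,B,C]
After op 2 (replace(5, 'j')): offset=3, physical=[j,B,C,D,E,F,G,H], logical=[D,E,F,G,H,j,B,C]
After op 3 (rotate(-1)): offset=2, physical=[j,B,C,D,E,F,G,H], logical=[C,D,E,F,G,H,j,B]
After op 4 (replace(7, 'j')): offset=2, physical=[j,j,C,D,E,F,G,H], logical=[C,D,E,F,G,H,j,j]
After op 5 (replace(7, 'b')): offset=2, physical=[j,b,C,D,E,F,G,H], logical=[C,D,E,F,G,H,j,b]
After op 6 (rotate(-3)): offset=7, physical=[j,b,C,D,E,F,G,H], logical=[H,j,b,C,D,E,F,G]
After op 7 (replace(4, 'j')): offset=7, physical=[j,b,C,j,E,F,G,H], logical=[H,j,b,C,j,E,F,G]
After op 8 (swap(3, 0)): offset=7, physical=[j,b,H,j,E,F,G,C], logical=[C,j,b,H,j,E,F,G]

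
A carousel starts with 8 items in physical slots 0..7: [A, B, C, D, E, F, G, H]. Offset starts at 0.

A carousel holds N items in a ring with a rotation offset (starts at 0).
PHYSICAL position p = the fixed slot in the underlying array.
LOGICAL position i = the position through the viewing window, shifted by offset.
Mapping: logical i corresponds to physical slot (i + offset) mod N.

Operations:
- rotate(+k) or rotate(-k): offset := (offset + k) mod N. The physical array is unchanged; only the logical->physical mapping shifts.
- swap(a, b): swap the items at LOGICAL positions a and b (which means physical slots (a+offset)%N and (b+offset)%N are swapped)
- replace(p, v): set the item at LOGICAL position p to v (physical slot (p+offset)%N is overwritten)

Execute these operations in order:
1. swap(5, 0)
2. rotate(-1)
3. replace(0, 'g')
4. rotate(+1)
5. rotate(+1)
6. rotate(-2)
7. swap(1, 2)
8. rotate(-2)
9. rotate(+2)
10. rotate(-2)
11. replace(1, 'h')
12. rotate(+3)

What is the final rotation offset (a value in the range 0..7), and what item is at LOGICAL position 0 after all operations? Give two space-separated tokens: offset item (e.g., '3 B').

After op 1 (swap(5, 0)): offset=0, physical=[F,B,C,D,E,A,G,H], logical=[F,B,C,D,E,A,G,H]
After op 2 (rotate(-1)): offset=7, physical=[F,B,C,D,E,A,G,H], logical=[H,F,B,C,D,E,A,G]
After op 3 (replace(0, 'g')): offset=7, physical=[F,B,C,D,E,A,G,g], logical=[g,F,B,C,D,E,A,G]
After op 4 (rotate(+1)): offset=0, physical=[F,B,C,D,E,A,G,g], logical=[F,B,C,D,E,A,G,g]
After op 5 (rotate(+1)): offset=1, physical=[F,B,C,D,E,A,G,g], logical=[B,C,D,E,A,G,g,F]
After op 6 (rotate(-2)): offset=7, physical=[F,B,C,D,E,A,G,g], logical=[g,F,B,C,D,E,A,G]
After op 7 (swap(1, 2)): offset=7, physical=[B,F,C,D,E,A,G,g], logical=[g,B,F,C,D,E,A,G]
After op 8 (rotate(-2)): offset=5, physical=[B,F,C,D,E,A,G,g], logical=[A,G,g,B,F,C,D,E]
After op 9 (rotate(+2)): offset=7, physical=[B,F,C,D,E,A,G,g], logical=[g,B,F,C,D,E,A,G]
After op 10 (rotate(-2)): offset=5, physical=[B,F,C,D,E,A,G,g], logical=[A,G,g,B,F,C,D,E]
After op 11 (replace(1, 'h')): offset=5, physical=[B,F,C,D,E,A,h,g], logical=[A,h,g,B,F,C,D,E]
After op 12 (rotate(+3)): offset=0, physical=[B,F,C,D,E,A,h,g], logical=[B,F,C,D,E,A,h,g]

Answer: 0 B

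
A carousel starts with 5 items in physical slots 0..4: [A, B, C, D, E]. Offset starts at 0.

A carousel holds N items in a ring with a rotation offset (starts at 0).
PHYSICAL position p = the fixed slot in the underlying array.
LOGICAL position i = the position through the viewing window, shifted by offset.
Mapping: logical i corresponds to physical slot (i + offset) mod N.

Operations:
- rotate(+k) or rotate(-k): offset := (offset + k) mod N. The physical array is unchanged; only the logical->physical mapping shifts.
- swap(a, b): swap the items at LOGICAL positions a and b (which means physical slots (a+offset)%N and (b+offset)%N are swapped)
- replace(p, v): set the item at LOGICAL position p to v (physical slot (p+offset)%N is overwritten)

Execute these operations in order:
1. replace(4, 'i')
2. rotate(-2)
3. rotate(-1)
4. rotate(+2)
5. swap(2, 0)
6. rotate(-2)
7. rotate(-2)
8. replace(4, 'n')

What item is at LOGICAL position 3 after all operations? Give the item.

After op 1 (replace(4, 'i')): offset=0, physical=[A,B,C,D,i], logical=[A,B,C,D,i]
After op 2 (rotate(-2)): offset=3, physical=[A,B,C,D,i], logical=[D,i,A,B,C]
After op 3 (rotate(-1)): offset=2, physical=[A,B,C,D,i], logical=[C,D,i,A,B]
After op 4 (rotate(+2)): offset=4, physical=[A,B,C,D,i], logical=[i,A,B,C,D]
After op 5 (swap(2, 0)): offset=4, physical=[A,i,C,D,B], logical=[B,A,i,C,D]
After op 6 (rotate(-2)): offset=2, physical=[A,i,C,D,B], logical=[C,D,B,A,i]
After op 7 (rotate(-2)): offset=0, physical=[A,i,C,D,B], logical=[A,i,C,D,B]
After op 8 (replace(4, 'n')): offset=0, physical=[A,i,C,D,n], logical=[A,i,C,D,n]

Answer: D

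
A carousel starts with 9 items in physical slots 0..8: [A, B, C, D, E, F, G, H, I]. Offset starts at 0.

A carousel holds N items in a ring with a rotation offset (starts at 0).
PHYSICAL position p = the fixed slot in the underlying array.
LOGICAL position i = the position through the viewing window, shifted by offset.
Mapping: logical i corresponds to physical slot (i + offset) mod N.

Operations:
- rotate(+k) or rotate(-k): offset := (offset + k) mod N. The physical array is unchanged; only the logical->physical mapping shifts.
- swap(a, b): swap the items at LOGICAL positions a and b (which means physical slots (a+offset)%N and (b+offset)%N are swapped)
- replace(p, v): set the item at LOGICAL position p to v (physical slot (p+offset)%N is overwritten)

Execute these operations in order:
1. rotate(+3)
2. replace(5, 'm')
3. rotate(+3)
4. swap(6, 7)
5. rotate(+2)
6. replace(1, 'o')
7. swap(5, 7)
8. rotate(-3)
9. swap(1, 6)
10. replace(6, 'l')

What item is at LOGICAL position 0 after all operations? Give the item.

Answer: F

Derivation:
After op 1 (rotate(+3)): offset=3, physical=[A,B,C,D,E,F,G,H,I], logical=[D,E,F,G,H,I,A,B,C]
After op 2 (replace(5, 'm')): offset=3, physical=[A,B,C,D,E,F,G,H,m], logical=[D,E,F,G,H,m,A,B,C]
After op 3 (rotate(+3)): offset=6, physical=[A,B,C,D,E,F,G,H,m], logical=[G,H,m,A,B,C,D,E,F]
After op 4 (swap(6, 7)): offset=6, physical=[A,B,C,E,D,F,G,H,m], logical=[G,H,m,A,B,C,E,D,F]
After op 5 (rotate(+2)): offset=8, physical=[A,B,C,E,D,F,G,H,m], logical=[m,A,B,C,E,D,F,G,H]
After op 6 (replace(1, 'o')): offset=8, physical=[o,B,C,E,D,F,G,H,m], logical=[m,o,B,C,E,D,F,G,H]
After op 7 (swap(5, 7)): offset=8, physical=[o,B,C,E,G,F,D,H,m], logical=[m,o,B,C,E,G,F,D,H]
After op 8 (rotate(-3)): offset=5, physical=[o,B,C,E,G,F,D,H,m], logical=[F,D,H,m,o,B,C,E,G]
After op 9 (swap(1, 6)): offset=5, physical=[o,B,D,E,G,F,C,H,m], logical=[F,C,H,m,o,B,D,E,G]
After op 10 (replace(6, 'l')): offset=5, physical=[o,B,l,E,G,F,C,H,m], logical=[F,C,H,m,o,B,l,E,G]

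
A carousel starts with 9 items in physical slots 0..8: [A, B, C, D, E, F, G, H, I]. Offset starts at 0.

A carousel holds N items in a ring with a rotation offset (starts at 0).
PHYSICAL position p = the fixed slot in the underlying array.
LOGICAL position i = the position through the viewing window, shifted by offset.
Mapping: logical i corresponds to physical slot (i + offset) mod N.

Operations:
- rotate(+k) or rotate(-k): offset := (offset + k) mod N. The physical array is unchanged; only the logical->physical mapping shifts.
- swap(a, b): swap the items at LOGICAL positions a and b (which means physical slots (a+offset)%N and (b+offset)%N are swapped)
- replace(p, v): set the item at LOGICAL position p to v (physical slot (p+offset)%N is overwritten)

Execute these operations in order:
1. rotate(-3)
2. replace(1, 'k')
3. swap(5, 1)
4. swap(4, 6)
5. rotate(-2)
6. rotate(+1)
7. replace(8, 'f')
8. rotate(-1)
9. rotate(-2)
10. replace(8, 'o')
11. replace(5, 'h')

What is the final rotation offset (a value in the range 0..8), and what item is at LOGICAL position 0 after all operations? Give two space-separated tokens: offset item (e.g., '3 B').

After op 1 (rotate(-3)): offset=6, physical=[A,B,C,D,E,F,G,H,I], logical=[G,H,I,A,B,C,D,E,F]
After op 2 (replace(1, 'k')): offset=6, physical=[A,B,C,D,E,F,G,k,I], logical=[G,k,I,A,B,C,D,E,F]
After op 3 (swap(5, 1)): offset=6, physical=[A,B,k,D,E,F,G,C,I], logical=[G,C,I,A,B,k,D,E,F]
After op 4 (swap(4, 6)): offset=6, physical=[A,D,k,B,E,F,G,C,I], logical=[G,C,I,A,D,k,B,E,F]
After op 5 (rotate(-2)): offset=4, physical=[A,D,k,B,E,F,G,C,I], logical=[E,F,G,C,I,A,D,k,B]
After op 6 (rotate(+1)): offset=5, physical=[A,D,k,B,E,F,G,C,I], logical=[F,G,C,I,A,D,k,B,E]
After op 7 (replace(8, 'f')): offset=5, physical=[A,D,k,B,f,F,G,C,I], logical=[F,G,C,I,A,D,k,B,f]
After op 8 (rotate(-1)): offset=4, physical=[A,D,k,B,f,F,G,C,I], logical=[f,F,G,C,I,A,D,k,B]
After op 9 (rotate(-2)): offset=2, physical=[A,D,k,B,f,F,G,C,I], logical=[k,B,f,F,G,C,I,A,D]
After op 10 (replace(8, 'o')): offset=2, physical=[A,o,k,B,f,F,G,C,I], logical=[k,B,f,F,G,C,I,A,o]
After op 11 (replace(5, 'h')): offset=2, physical=[A,o,k,B,f,F,G,h,I], logical=[k,B,f,F,G,h,I,A,o]

Answer: 2 k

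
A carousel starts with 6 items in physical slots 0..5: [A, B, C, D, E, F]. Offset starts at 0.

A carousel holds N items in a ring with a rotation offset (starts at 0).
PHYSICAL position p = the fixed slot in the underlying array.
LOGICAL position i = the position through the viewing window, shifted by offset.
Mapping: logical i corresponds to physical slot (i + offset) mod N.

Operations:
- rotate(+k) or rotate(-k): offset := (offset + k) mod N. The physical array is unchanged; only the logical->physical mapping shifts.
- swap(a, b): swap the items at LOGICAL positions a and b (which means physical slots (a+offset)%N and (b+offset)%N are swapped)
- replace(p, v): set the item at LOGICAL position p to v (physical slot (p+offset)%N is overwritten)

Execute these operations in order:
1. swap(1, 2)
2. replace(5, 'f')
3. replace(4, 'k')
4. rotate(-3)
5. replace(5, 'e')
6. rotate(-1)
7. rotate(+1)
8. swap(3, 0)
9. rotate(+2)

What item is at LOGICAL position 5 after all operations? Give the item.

Answer: k

Derivation:
After op 1 (swap(1, 2)): offset=0, physical=[A,C,B,D,E,F], logical=[A,C,B,D,E,F]
After op 2 (replace(5, 'f')): offset=0, physical=[A,C,B,D,E,f], logical=[A,C,B,D,E,f]
After op 3 (replace(4, 'k')): offset=0, physical=[A,C,B,D,k,f], logical=[A,C,B,D,k,f]
After op 4 (rotate(-3)): offset=3, physical=[A,C,B,D,k,f], logical=[D,k,f,A,C,B]
After op 5 (replace(5, 'e')): offset=3, physical=[A,C,e,D,k,f], logical=[D,k,f,A,C,e]
After op 6 (rotate(-1)): offset=2, physical=[A,C,e,D,k,f], logical=[e,D,k,f,A,C]
After op 7 (rotate(+1)): offset=3, physical=[A,C,e,D,k,f], logical=[D,k,f,A,C,e]
After op 8 (swap(3, 0)): offset=3, physical=[D,C,e,A,k,f], logical=[A,k,f,D,C,e]
After op 9 (rotate(+2)): offset=5, physical=[D,C,e,A,k,f], logical=[f,D,C,e,A,k]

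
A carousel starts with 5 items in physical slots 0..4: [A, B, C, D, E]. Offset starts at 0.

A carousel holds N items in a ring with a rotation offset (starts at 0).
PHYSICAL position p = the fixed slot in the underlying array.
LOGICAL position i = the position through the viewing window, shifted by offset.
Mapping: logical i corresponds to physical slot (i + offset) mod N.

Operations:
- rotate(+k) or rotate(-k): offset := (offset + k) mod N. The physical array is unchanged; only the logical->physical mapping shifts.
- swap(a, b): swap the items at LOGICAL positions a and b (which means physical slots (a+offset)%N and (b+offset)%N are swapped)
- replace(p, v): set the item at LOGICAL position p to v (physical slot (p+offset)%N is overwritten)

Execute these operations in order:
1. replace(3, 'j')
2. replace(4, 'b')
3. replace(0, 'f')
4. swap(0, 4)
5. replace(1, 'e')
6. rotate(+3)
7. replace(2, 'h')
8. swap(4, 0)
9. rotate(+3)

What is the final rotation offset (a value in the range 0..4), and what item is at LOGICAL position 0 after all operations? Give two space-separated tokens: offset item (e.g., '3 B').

After op 1 (replace(3, 'j')): offset=0, physical=[A,B,C,j,E], logical=[A,B,C,j,E]
After op 2 (replace(4, 'b')): offset=0, physical=[A,B,C,j,b], logical=[A,B,C,j,b]
After op 3 (replace(0, 'f')): offset=0, physical=[f,B,C,j,b], logical=[f,B,C,j,b]
After op 4 (swap(0, 4)): offset=0, physical=[b,B,C,j,f], logical=[b,B,C,j,f]
After op 5 (replace(1, 'e')): offset=0, physical=[b,e,C,j,f], logical=[b,e,C,j,f]
After op 6 (rotate(+3)): offset=3, physical=[b,e,C,j,f], logical=[j,f,b,e,C]
After op 7 (replace(2, 'h')): offset=3, physical=[h,e,C,j,f], logical=[j,f,h,e,C]
After op 8 (swap(4, 0)): offset=3, physical=[h,e,j,C,f], logical=[C,f,h,e,j]
After op 9 (rotate(+3)): offset=1, physical=[h,e,j,C,f], logical=[e,j,C,f,h]

Answer: 1 e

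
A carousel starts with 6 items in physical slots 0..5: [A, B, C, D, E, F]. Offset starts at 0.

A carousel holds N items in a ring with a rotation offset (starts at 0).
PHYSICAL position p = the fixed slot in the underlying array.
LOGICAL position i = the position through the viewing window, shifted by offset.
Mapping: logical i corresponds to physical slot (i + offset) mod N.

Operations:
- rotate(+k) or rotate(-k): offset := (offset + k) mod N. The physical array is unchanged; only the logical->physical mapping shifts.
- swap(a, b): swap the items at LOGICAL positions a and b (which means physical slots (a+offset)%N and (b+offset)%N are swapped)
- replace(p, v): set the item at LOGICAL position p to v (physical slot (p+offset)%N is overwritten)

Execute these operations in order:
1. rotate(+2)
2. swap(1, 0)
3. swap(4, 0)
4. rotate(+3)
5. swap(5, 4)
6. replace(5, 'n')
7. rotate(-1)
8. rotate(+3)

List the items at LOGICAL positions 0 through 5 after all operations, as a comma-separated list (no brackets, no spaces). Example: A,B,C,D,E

After op 1 (rotate(+2)): offset=2, physical=[A,B,C,D,E,F], logical=[C,D,E,F,A,B]
After op 2 (swap(1, 0)): offset=2, physical=[A,B,D,C,E,F], logical=[D,C,E,F,A,B]
After op 3 (swap(4, 0)): offset=2, physical=[D,B,A,C,E,F], logical=[A,C,E,F,D,B]
After op 4 (rotate(+3)): offset=5, physical=[D,B,A,C,E,F], logical=[F,D,B,A,C,E]
After op 5 (swap(5, 4)): offset=5, physical=[D,B,A,E,C,F], logical=[F,D,B,A,E,C]
After op 6 (replace(5, 'n')): offset=5, physical=[D,B,A,E,n,F], logical=[F,D,B,A,E,n]
After op 7 (rotate(-1)): offset=4, physical=[D,B,A,E,n,F], logical=[n,F,D,B,A,E]
After op 8 (rotate(+3)): offset=1, physical=[D,B,A,E,n,F], logical=[B,A,E,n,F,D]

Answer: B,A,E,n,F,D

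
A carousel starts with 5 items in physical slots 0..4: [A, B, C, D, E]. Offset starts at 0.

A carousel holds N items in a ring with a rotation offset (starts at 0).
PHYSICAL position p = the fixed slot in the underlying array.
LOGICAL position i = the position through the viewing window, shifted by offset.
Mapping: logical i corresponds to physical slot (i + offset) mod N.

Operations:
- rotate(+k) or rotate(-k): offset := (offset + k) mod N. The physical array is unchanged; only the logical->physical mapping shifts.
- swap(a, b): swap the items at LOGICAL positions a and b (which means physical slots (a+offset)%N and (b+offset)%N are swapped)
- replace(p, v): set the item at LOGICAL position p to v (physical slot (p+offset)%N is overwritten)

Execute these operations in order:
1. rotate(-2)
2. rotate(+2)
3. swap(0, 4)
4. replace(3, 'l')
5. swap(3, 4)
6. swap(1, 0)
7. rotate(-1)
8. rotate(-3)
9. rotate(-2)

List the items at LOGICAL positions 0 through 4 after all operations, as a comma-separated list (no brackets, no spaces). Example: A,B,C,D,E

After op 1 (rotate(-2)): offset=3, physical=[A,B,C,D,E], logical=[D,E,A,B,C]
After op 2 (rotate(+2)): offset=0, physical=[A,B,C,D,E], logical=[A,B,C,D,E]
After op 3 (swap(0, 4)): offset=0, physical=[E,B,C,D,A], logical=[E,B,C,D,A]
After op 4 (replace(3, 'l')): offset=0, physical=[E,B,C,l,A], logical=[E,B,C,l,A]
After op 5 (swap(3, 4)): offset=0, physical=[E,B,C,A,l], logical=[E,B,C,A,l]
After op 6 (swap(1, 0)): offset=0, physical=[B,E,C,A,l], logical=[B,E,C,A,l]
After op 7 (rotate(-1)): offset=4, physical=[B,E,C,A,l], logical=[l,B,E,C,A]
After op 8 (rotate(-3)): offset=1, physical=[B,E,C,A,l], logical=[E,C,A,l,B]
After op 9 (rotate(-2)): offset=4, physical=[B,E,C,A,l], logical=[l,B,E,C,A]

Answer: l,B,E,C,A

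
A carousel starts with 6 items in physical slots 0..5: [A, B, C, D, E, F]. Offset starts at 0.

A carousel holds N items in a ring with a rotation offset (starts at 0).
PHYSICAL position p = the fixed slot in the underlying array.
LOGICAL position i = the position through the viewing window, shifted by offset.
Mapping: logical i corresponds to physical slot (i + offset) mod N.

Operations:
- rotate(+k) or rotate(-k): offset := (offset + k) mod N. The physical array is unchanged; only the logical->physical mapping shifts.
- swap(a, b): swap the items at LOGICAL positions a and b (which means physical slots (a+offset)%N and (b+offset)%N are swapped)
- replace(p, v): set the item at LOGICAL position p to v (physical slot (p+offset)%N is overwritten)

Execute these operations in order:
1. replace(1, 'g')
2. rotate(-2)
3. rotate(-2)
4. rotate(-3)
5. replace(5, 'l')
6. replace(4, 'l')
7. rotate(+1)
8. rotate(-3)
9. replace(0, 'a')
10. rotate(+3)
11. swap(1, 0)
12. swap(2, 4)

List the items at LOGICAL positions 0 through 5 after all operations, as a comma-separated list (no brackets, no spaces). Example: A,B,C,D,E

Answer: g,A,l,a,C,F

Derivation:
After op 1 (replace(1, 'g')): offset=0, physical=[A,g,C,D,E,F], logical=[A,g,C,D,E,F]
After op 2 (rotate(-2)): offset=4, physical=[A,g,C,D,E,F], logical=[E,F,A,g,C,D]
After op 3 (rotate(-2)): offset=2, physical=[A,g,C,D,E,F], logical=[C,D,E,F,A,g]
After op 4 (rotate(-3)): offset=5, physical=[A,g,C,D,E,F], logical=[F,A,g,C,D,E]
After op 5 (replace(5, 'l')): offset=5, physical=[A,g,C,D,l,F], logical=[F,A,g,C,D,l]
After op 6 (replace(4, 'l')): offset=5, physical=[A,g,C,l,l,F], logical=[F,A,g,C,l,l]
After op 7 (rotate(+1)): offset=0, physical=[A,g,C,l,l,F], logical=[A,g,C,l,l,F]
After op 8 (rotate(-3)): offset=3, physical=[A,g,C,l,l,F], logical=[l,l,F,A,g,C]
After op 9 (replace(0, 'a')): offset=3, physical=[A,g,C,a,l,F], logical=[a,l,F,A,g,C]
After op 10 (rotate(+3)): offset=0, physical=[A,g,C,a,l,F], logical=[A,g,C,a,l,F]
After op 11 (swap(1, 0)): offset=0, physical=[g,A,C,a,l,F], logical=[g,A,C,a,l,F]
After op 12 (swap(2, 4)): offset=0, physical=[g,A,l,a,C,F], logical=[g,A,l,a,C,F]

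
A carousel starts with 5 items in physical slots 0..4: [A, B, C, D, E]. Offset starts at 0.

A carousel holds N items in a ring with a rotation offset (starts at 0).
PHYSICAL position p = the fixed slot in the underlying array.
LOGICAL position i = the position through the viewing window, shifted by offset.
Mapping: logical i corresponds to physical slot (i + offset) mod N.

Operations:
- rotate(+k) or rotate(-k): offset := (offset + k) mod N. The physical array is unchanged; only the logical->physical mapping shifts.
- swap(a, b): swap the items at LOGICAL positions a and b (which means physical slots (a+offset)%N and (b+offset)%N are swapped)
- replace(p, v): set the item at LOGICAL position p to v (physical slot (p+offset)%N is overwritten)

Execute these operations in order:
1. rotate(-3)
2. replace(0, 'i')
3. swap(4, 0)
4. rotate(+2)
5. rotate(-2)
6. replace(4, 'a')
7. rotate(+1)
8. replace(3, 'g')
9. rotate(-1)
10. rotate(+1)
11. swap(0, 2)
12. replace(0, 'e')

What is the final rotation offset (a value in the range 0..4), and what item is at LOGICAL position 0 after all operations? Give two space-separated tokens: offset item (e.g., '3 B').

After op 1 (rotate(-3)): offset=2, physical=[A,B,C,D,E], logical=[C,D,E,A,B]
After op 2 (replace(0, 'i')): offset=2, physical=[A,B,i,D,E], logical=[i,D,E,A,B]
After op 3 (swap(4, 0)): offset=2, physical=[A,i,B,D,E], logical=[B,D,E,A,i]
After op 4 (rotate(+2)): offset=4, physical=[A,i,B,D,E], logical=[E,A,i,B,D]
After op 5 (rotate(-2)): offset=2, physical=[A,i,B,D,E], logical=[B,D,E,A,i]
After op 6 (replace(4, 'a')): offset=2, physical=[A,a,B,D,E], logical=[B,D,E,A,a]
After op 7 (rotate(+1)): offset=3, physical=[A,a,B,D,E], logical=[D,E,A,a,B]
After op 8 (replace(3, 'g')): offset=3, physical=[A,g,B,D,E], logical=[D,E,A,g,B]
After op 9 (rotate(-1)): offset=2, physical=[A,g,B,D,E], logical=[B,D,E,A,g]
After op 10 (rotate(+1)): offset=3, physical=[A,g,B,D,E], logical=[D,E,A,g,B]
After op 11 (swap(0, 2)): offset=3, physical=[D,g,B,A,E], logical=[A,E,D,g,B]
After op 12 (replace(0, 'e')): offset=3, physical=[D,g,B,e,E], logical=[e,E,D,g,B]

Answer: 3 e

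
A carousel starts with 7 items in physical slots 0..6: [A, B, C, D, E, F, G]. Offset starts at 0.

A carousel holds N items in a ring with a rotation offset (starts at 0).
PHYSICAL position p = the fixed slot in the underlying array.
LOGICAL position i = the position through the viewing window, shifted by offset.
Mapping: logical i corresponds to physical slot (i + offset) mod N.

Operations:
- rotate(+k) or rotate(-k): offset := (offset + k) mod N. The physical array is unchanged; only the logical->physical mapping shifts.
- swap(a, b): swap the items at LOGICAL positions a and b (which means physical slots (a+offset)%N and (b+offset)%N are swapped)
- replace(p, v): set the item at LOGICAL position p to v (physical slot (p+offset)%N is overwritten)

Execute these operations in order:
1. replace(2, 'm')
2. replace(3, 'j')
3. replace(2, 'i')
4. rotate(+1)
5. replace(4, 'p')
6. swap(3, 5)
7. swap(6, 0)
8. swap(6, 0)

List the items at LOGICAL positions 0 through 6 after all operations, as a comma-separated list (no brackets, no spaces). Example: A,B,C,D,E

Answer: B,i,j,G,p,E,A

Derivation:
After op 1 (replace(2, 'm')): offset=0, physical=[A,B,m,D,E,F,G], logical=[A,B,m,D,E,F,G]
After op 2 (replace(3, 'j')): offset=0, physical=[A,B,m,j,E,F,G], logical=[A,B,m,j,E,F,G]
After op 3 (replace(2, 'i')): offset=0, physical=[A,B,i,j,E,F,G], logical=[A,B,i,j,E,F,G]
After op 4 (rotate(+1)): offset=1, physical=[A,B,i,j,E,F,G], logical=[B,i,j,E,F,G,A]
After op 5 (replace(4, 'p')): offset=1, physical=[A,B,i,j,E,p,G], logical=[B,i,j,E,p,G,A]
After op 6 (swap(3, 5)): offset=1, physical=[A,B,i,j,G,p,E], logical=[B,i,j,G,p,E,A]
After op 7 (swap(6, 0)): offset=1, physical=[B,A,i,j,G,p,E], logical=[A,i,j,G,p,E,B]
After op 8 (swap(6, 0)): offset=1, physical=[A,B,i,j,G,p,E], logical=[B,i,j,G,p,E,A]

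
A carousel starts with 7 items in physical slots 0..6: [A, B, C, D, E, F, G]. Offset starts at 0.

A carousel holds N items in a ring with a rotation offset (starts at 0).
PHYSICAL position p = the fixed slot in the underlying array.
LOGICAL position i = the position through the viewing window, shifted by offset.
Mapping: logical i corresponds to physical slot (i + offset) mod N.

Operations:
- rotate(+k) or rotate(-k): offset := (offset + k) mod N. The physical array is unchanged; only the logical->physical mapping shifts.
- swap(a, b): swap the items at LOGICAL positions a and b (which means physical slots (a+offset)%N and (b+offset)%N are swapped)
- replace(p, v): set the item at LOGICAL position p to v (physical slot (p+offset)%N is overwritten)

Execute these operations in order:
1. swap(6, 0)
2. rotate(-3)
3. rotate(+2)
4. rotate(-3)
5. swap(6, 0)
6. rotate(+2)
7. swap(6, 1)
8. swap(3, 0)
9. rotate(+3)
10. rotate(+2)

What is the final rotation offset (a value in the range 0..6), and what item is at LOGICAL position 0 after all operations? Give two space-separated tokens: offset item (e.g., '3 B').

Answer: 3 C

Derivation:
After op 1 (swap(6, 0)): offset=0, physical=[G,B,C,D,E,F,A], logical=[G,B,C,D,E,F,A]
After op 2 (rotate(-3)): offset=4, physical=[G,B,C,D,E,F,A], logical=[E,F,A,G,B,C,D]
After op 3 (rotate(+2)): offset=6, physical=[G,B,C,D,E,F,A], logical=[A,G,B,C,D,E,F]
After op 4 (rotate(-3)): offset=3, physical=[G,B,C,D,E,F,A], logical=[D,E,F,A,G,B,C]
After op 5 (swap(6, 0)): offset=3, physical=[G,B,D,C,E,F,A], logical=[C,E,F,A,G,B,D]
After op 6 (rotate(+2)): offset=5, physical=[G,B,D,C,E,F,A], logical=[F,A,G,B,D,C,E]
After op 7 (swap(6, 1)): offset=5, physical=[G,B,D,C,A,F,E], logical=[F,E,G,B,D,C,A]
After op 8 (swap(3, 0)): offset=5, physical=[G,F,D,C,A,B,E], logical=[B,E,G,F,D,C,A]
After op 9 (rotate(+3)): offset=1, physical=[G,F,D,C,A,B,E], logical=[F,D,C,A,B,E,G]
After op 10 (rotate(+2)): offset=3, physical=[G,F,D,C,A,B,E], logical=[C,A,B,E,G,F,D]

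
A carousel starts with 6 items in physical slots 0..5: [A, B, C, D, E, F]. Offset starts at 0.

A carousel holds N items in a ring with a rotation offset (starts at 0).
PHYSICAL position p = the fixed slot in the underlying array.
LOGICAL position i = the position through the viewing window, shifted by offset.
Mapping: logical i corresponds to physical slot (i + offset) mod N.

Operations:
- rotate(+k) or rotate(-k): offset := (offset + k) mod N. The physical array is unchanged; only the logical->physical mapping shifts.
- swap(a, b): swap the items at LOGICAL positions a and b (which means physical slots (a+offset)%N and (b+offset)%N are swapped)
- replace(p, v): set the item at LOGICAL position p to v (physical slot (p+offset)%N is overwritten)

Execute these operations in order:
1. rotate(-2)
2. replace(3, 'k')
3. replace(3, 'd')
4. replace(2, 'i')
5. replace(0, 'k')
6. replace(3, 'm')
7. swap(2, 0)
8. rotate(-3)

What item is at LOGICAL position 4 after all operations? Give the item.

Answer: F

Derivation:
After op 1 (rotate(-2)): offset=4, physical=[A,B,C,D,E,F], logical=[E,F,A,B,C,D]
After op 2 (replace(3, 'k')): offset=4, physical=[A,k,C,D,E,F], logical=[E,F,A,k,C,D]
After op 3 (replace(3, 'd')): offset=4, physical=[A,d,C,D,E,F], logical=[E,F,A,d,C,D]
After op 4 (replace(2, 'i')): offset=4, physical=[i,d,C,D,E,F], logical=[E,F,i,d,C,D]
After op 5 (replace(0, 'k')): offset=4, physical=[i,d,C,D,k,F], logical=[k,F,i,d,C,D]
After op 6 (replace(3, 'm')): offset=4, physical=[i,m,C,D,k,F], logical=[k,F,i,m,C,D]
After op 7 (swap(2, 0)): offset=4, physical=[k,m,C,D,i,F], logical=[i,F,k,m,C,D]
After op 8 (rotate(-3)): offset=1, physical=[k,m,C,D,i,F], logical=[m,C,D,i,F,k]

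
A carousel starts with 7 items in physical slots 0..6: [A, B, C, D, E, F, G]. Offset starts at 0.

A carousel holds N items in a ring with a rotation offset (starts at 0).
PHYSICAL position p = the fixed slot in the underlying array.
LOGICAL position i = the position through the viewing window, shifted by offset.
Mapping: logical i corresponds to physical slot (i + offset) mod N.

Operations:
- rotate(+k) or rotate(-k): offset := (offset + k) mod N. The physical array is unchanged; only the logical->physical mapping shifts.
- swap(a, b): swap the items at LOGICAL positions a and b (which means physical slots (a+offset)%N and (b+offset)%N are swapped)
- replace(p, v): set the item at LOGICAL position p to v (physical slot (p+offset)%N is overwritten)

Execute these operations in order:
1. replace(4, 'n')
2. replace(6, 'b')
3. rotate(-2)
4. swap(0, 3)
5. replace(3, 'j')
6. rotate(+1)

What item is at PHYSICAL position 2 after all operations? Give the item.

Answer: C

Derivation:
After op 1 (replace(4, 'n')): offset=0, physical=[A,B,C,D,n,F,G], logical=[A,B,C,D,n,F,G]
After op 2 (replace(6, 'b')): offset=0, physical=[A,B,C,D,n,F,b], logical=[A,B,C,D,n,F,b]
After op 3 (rotate(-2)): offset=5, physical=[A,B,C,D,n,F,b], logical=[F,b,A,B,C,D,n]
After op 4 (swap(0, 3)): offset=5, physical=[A,F,C,D,n,B,b], logical=[B,b,A,F,C,D,n]
After op 5 (replace(3, 'j')): offset=5, physical=[A,j,C,D,n,B,b], logical=[B,b,A,j,C,D,n]
After op 6 (rotate(+1)): offset=6, physical=[A,j,C,D,n,B,b], logical=[b,A,j,C,D,n,B]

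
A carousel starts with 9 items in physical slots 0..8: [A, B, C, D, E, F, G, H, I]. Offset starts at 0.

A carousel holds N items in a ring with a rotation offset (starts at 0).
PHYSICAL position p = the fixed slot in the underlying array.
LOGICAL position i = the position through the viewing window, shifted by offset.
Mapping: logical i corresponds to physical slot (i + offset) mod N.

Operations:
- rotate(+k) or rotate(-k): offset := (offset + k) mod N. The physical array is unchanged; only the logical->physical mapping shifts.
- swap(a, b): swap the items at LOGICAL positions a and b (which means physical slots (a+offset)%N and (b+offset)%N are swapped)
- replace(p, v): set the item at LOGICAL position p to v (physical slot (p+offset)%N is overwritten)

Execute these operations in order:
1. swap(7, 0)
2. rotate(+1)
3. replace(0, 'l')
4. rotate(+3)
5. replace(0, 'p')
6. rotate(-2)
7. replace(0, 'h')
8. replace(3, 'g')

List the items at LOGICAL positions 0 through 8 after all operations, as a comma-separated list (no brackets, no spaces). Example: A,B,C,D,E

After op 1 (swap(7, 0)): offset=0, physical=[H,B,C,D,E,F,G,A,I], logical=[H,B,C,D,E,F,G,A,I]
After op 2 (rotate(+1)): offset=1, physical=[H,B,C,D,E,F,G,A,I], logical=[B,C,D,E,F,G,A,I,H]
After op 3 (replace(0, 'l')): offset=1, physical=[H,l,C,D,E,F,G,A,I], logical=[l,C,D,E,F,G,A,I,H]
After op 4 (rotate(+3)): offset=4, physical=[H,l,C,D,E,F,G,A,I], logical=[E,F,G,A,I,H,l,C,D]
After op 5 (replace(0, 'p')): offset=4, physical=[H,l,C,D,p,F,G,A,I], logical=[p,F,G,A,I,H,l,C,D]
After op 6 (rotate(-2)): offset=2, physical=[H,l,C,D,p,F,G,A,I], logical=[C,D,p,F,G,A,I,H,l]
After op 7 (replace(0, 'h')): offset=2, physical=[H,l,h,D,p,F,G,A,I], logical=[h,D,p,F,G,A,I,H,l]
After op 8 (replace(3, 'g')): offset=2, physical=[H,l,h,D,p,g,G,A,I], logical=[h,D,p,g,G,A,I,H,l]

Answer: h,D,p,g,G,A,I,H,l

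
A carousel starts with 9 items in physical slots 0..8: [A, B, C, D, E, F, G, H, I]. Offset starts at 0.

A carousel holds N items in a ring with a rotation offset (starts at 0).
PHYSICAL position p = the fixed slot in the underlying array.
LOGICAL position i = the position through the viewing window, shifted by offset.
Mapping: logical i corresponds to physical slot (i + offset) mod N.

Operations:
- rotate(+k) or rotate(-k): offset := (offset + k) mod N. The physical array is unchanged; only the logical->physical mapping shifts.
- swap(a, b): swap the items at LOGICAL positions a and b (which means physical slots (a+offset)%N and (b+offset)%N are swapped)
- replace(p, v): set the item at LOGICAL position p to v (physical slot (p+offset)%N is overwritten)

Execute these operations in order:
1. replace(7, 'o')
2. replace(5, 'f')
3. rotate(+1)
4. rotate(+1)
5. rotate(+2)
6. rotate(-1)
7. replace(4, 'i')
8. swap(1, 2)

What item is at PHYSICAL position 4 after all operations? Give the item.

Answer: f

Derivation:
After op 1 (replace(7, 'o')): offset=0, physical=[A,B,C,D,E,F,G,o,I], logical=[A,B,C,D,E,F,G,o,I]
After op 2 (replace(5, 'f')): offset=0, physical=[A,B,C,D,E,f,G,o,I], logical=[A,B,C,D,E,f,G,o,I]
After op 3 (rotate(+1)): offset=1, physical=[A,B,C,D,E,f,G,o,I], logical=[B,C,D,E,f,G,o,I,A]
After op 4 (rotate(+1)): offset=2, physical=[A,B,C,D,E,f,G,o,I], logical=[C,D,E,f,G,o,I,A,B]
After op 5 (rotate(+2)): offset=4, physical=[A,B,C,D,E,f,G,o,I], logical=[E,f,G,o,I,A,B,C,D]
After op 6 (rotate(-1)): offset=3, physical=[A,B,C,D,E,f,G,o,I], logical=[D,E,f,G,o,I,A,B,C]
After op 7 (replace(4, 'i')): offset=3, physical=[A,B,C,D,E,f,G,i,I], logical=[D,E,f,G,i,I,A,B,C]
After op 8 (swap(1, 2)): offset=3, physical=[A,B,C,D,f,E,G,i,I], logical=[D,f,E,G,i,I,A,B,C]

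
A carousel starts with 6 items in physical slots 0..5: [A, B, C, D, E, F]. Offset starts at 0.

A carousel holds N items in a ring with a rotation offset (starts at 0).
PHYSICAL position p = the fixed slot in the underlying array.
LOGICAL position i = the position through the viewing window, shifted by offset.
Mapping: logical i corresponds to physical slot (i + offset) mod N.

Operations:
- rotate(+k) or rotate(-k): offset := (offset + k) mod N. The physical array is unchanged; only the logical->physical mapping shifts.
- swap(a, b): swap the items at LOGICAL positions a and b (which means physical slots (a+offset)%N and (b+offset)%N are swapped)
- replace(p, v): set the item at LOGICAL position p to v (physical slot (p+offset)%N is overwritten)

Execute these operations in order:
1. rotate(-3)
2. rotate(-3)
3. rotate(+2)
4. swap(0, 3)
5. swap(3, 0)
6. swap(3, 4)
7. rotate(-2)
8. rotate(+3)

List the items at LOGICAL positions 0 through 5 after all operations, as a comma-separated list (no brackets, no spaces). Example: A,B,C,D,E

Answer: D,E,A,F,B,C

Derivation:
After op 1 (rotate(-3)): offset=3, physical=[A,B,C,D,E,F], logical=[D,E,F,A,B,C]
After op 2 (rotate(-3)): offset=0, physical=[A,B,C,D,E,F], logical=[A,B,C,D,E,F]
After op 3 (rotate(+2)): offset=2, physical=[A,B,C,D,E,F], logical=[C,D,E,F,A,B]
After op 4 (swap(0, 3)): offset=2, physical=[A,B,F,D,E,C], logical=[F,D,E,C,A,B]
After op 5 (swap(3, 0)): offset=2, physical=[A,B,C,D,E,F], logical=[C,D,E,F,A,B]
After op 6 (swap(3, 4)): offset=2, physical=[F,B,C,D,E,A], logical=[C,D,E,A,F,B]
After op 7 (rotate(-2)): offset=0, physical=[F,B,C,D,E,A], logical=[F,B,C,D,E,A]
After op 8 (rotate(+3)): offset=3, physical=[F,B,C,D,E,A], logical=[D,E,A,F,B,C]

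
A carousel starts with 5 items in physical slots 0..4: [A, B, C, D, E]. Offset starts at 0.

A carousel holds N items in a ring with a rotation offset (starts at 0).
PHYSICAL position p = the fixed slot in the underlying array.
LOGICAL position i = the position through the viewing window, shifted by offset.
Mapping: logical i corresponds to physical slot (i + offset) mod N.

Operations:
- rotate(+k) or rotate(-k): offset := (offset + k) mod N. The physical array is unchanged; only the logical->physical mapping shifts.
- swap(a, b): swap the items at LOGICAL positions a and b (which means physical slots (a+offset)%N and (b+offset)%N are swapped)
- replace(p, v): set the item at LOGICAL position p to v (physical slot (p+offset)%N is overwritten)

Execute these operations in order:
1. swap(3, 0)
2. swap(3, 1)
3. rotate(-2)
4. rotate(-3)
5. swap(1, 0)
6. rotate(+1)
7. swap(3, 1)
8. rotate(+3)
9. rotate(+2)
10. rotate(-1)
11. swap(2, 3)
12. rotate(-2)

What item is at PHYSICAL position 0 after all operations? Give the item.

Answer: A

Derivation:
After op 1 (swap(3, 0)): offset=0, physical=[D,B,C,A,E], logical=[D,B,C,A,E]
After op 2 (swap(3, 1)): offset=0, physical=[D,A,C,B,E], logical=[D,A,C,B,E]
After op 3 (rotate(-2)): offset=3, physical=[D,A,C,B,E], logical=[B,E,D,A,C]
After op 4 (rotate(-3)): offset=0, physical=[D,A,C,B,E], logical=[D,A,C,B,E]
After op 5 (swap(1, 0)): offset=0, physical=[A,D,C,B,E], logical=[A,D,C,B,E]
After op 6 (rotate(+1)): offset=1, physical=[A,D,C,B,E], logical=[D,C,B,E,A]
After op 7 (swap(3, 1)): offset=1, physical=[A,D,E,B,C], logical=[D,E,B,C,A]
After op 8 (rotate(+3)): offset=4, physical=[A,D,E,B,C], logical=[C,A,D,E,B]
After op 9 (rotate(+2)): offset=1, physical=[A,D,E,B,C], logical=[D,E,B,C,A]
After op 10 (rotate(-1)): offset=0, physical=[A,D,E,B,C], logical=[A,D,E,B,C]
After op 11 (swap(2, 3)): offset=0, physical=[A,D,B,E,C], logical=[A,D,B,E,C]
After op 12 (rotate(-2)): offset=3, physical=[A,D,B,E,C], logical=[E,C,A,D,B]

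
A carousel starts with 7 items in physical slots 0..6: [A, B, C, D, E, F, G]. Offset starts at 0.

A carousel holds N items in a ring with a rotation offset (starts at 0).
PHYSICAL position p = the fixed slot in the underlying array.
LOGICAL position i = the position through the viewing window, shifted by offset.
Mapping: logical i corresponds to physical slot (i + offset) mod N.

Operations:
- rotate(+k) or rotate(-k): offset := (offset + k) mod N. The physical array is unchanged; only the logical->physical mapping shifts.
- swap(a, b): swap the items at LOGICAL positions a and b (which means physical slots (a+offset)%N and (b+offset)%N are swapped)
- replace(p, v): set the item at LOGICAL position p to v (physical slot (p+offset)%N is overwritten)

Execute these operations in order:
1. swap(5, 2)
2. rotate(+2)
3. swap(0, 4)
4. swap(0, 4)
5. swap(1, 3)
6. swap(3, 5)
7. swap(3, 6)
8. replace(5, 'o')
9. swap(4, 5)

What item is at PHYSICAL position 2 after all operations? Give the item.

After op 1 (swap(5, 2)): offset=0, physical=[A,B,F,D,E,C,G], logical=[A,B,F,D,E,C,G]
After op 2 (rotate(+2)): offset=2, physical=[A,B,F,D,E,C,G], logical=[F,D,E,C,G,A,B]
After op 3 (swap(0, 4)): offset=2, physical=[A,B,G,D,E,C,F], logical=[G,D,E,C,F,A,B]
After op 4 (swap(0, 4)): offset=2, physical=[A,B,F,D,E,C,G], logical=[F,D,E,C,G,A,B]
After op 5 (swap(1, 3)): offset=2, physical=[A,B,F,C,E,D,G], logical=[F,C,E,D,G,A,B]
After op 6 (swap(3, 5)): offset=2, physical=[D,B,F,C,E,A,G], logical=[F,C,E,A,G,D,B]
After op 7 (swap(3, 6)): offset=2, physical=[D,A,F,C,E,B,G], logical=[F,C,E,B,G,D,A]
After op 8 (replace(5, 'o')): offset=2, physical=[o,A,F,C,E,B,G], logical=[F,C,E,B,G,o,A]
After op 9 (swap(4, 5)): offset=2, physical=[G,A,F,C,E,B,o], logical=[F,C,E,B,o,G,A]

Answer: F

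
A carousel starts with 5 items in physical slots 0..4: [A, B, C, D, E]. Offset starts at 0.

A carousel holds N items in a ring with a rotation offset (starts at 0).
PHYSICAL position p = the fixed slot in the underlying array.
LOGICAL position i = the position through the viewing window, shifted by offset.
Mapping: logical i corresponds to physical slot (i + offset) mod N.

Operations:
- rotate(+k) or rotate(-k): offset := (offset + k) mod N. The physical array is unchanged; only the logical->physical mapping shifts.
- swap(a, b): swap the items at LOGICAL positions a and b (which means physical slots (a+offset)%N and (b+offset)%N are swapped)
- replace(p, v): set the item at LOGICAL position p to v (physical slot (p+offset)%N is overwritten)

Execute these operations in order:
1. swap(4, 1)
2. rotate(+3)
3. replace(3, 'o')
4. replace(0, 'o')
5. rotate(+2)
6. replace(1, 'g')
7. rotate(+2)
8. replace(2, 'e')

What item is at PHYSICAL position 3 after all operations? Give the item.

After op 1 (swap(4, 1)): offset=0, physical=[A,E,C,D,B], logical=[A,E,C,D,B]
After op 2 (rotate(+3)): offset=3, physical=[A,E,C,D,B], logical=[D,B,A,E,C]
After op 3 (replace(3, 'o')): offset=3, physical=[A,o,C,D,B], logical=[D,B,A,o,C]
After op 4 (replace(0, 'o')): offset=3, physical=[A,o,C,o,B], logical=[o,B,A,o,C]
After op 5 (rotate(+2)): offset=0, physical=[A,o,C,o,B], logical=[A,o,C,o,B]
After op 6 (replace(1, 'g')): offset=0, physical=[A,g,C,o,B], logical=[A,g,C,o,B]
After op 7 (rotate(+2)): offset=2, physical=[A,g,C,o,B], logical=[C,o,B,A,g]
After op 8 (replace(2, 'e')): offset=2, physical=[A,g,C,o,e], logical=[C,o,e,A,g]

Answer: o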